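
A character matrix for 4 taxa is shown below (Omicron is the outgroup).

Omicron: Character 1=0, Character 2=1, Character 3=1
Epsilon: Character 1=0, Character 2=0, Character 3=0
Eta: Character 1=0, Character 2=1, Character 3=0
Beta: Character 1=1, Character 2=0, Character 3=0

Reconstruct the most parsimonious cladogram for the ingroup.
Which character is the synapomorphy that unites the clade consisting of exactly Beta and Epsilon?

Character 2

Character polarity is set by the outgroup: the derived state is whichever differs from the outgroup's state, so for Character 2, Character 3 the derived state is '0', and for the remaining characters it is '1'.
Character 1: derived state '1' in Beta only — an autapomorphy, so it tells us nothing about relationships among taxa.
Only Beta and Epsilon show the derived state '0' for Character 2, supporting them as a clade.
All ingroup taxa share the derived state '0' for Character 3; it defines the ingroup but does not resolve relationships within it.
Most parsimonious ingroup topology: ((Epsilon,Beta),Eta).
The clade {Beta, Epsilon} is supported by Character 2: its derived state '0' occurs in exactly those taxa and in no other taxon (including the outgroup).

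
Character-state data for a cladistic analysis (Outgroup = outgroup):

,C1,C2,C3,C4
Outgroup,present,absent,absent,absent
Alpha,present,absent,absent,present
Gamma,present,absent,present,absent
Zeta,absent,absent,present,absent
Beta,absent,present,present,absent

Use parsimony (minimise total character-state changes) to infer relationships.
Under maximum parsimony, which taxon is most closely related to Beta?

Character polarity is set by the outgroup: the derived state is whichever differs from the outgroup's state, so for C1 the derived state is 'absent', and for the remaining characters it is 'present'.
Only Beta and Zeta show the derived state 'absent' for C1, supporting them as a clade.
C2: derived state 'present' in Beta only — an autapomorphy, so it tells us nothing about relationships among taxa.
Only Beta, Gamma, and Zeta show the derived state 'present' for C3, supporting them as a clade.
C4: derived state 'present' in Alpha only — an autapomorphy, so it tells us nothing about relationships among taxa.
Most parsimonious ingroup topology: ((Gamma,(Zeta,Beta)),Alpha).
Beta and Zeta form a cherry on this tree, so they are sister taxa.

Zeta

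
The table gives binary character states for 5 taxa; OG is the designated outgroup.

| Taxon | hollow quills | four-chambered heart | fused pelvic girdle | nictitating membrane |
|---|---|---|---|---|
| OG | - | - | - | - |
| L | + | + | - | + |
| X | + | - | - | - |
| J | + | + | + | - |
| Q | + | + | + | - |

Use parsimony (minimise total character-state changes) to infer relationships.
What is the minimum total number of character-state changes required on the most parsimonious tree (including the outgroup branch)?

4

The outgroup has state '-' for every character, so '+' is the derived state throughout.
All ingroup taxa share the derived state '+' for hollow quills; it defines the ingroup but does not resolve relationships within it.
four-chambered heart: derived state '+' in J, L, and Q only — synapomorphy for {J, L, Q}.
fused pelvic girdle: derived state '+' in J and Q only — synapomorphy for {J, Q}.
nictitating membrane (derived state '+') is unique to L (autapomorphy; uninformative for grouping).
Most parsimonious ingroup topology: (((Q,J),L),X).
Changes per character on this tree: hollow quills: 1; four-chambered heart: 1; fused pelvic girdle: 1; nictitating membrane: 1.
Total = 4.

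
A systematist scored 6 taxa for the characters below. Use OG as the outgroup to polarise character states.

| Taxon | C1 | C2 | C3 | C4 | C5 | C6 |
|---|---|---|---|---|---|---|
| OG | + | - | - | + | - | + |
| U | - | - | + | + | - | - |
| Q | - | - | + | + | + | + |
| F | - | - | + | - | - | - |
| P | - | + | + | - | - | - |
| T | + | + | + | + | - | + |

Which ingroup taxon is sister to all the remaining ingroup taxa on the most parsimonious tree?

T

Character polarity is set by the outgroup: the derived state is whichever differs from the outgroup's state, so for C1, C4, C6 the derived state is '-', and for the remaining characters it is '+'.
Only F, P, Q, and U show the derived state '-' for C1, supporting them as a clade.
C2 (state '+') occurs in P and T but conflicts with the nesting implied by the other characters — most parsimoniously interpreted as homoplasy.
All ingroup taxa share the derived state '+' for C3; it defines the ingroup but does not resolve relationships within it.
C4 (derived state '-') is shared by F and P — a synapomorphy uniting that clade.
C5 (derived state '+') is unique to Q (autapomorphy; uninformative for grouping).
C6: derived state '-' in F, P, and U only — synapomorphy for {F, P, U}.
Most parsimonious ingroup topology: (((U,(F,P)),Q),T).
T is sister to the clade containing all other ingroup taxa, so it is the earliest-diverging (most basal) ingroup lineage.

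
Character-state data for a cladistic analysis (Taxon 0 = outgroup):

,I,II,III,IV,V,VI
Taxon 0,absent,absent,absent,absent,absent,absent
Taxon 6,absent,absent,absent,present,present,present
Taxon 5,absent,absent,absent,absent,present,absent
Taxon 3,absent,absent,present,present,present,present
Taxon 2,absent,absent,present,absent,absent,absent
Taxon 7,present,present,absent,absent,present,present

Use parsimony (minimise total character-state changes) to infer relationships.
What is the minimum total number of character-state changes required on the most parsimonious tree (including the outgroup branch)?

The outgroup has state 'absent' for every character, so 'present' is the derived state throughout.
I (derived state 'present') is unique to Taxon 7 (autapomorphy; uninformative for grouping).
II (derived state 'present') is unique to Taxon 7 (autapomorphy; uninformative for grouping).
III (state 'present') occurs in Taxon 2 and Taxon 3 but conflicts with the nesting implied by the other characters — most parsimoniously interpreted as homoplasy.
Only Taxon 3 and Taxon 6 show the derived state 'present' for IV, supporting them as a clade.
Only Taxon 3, Taxon 5, Taxon 6, and Taxon 7 show the derived state 'present' for V, supporting them as a clade.
VI (derived state 'present') is shared by Taxon 3, Taxon 6, and Taxon 7 — a synapomorphy uniting that clade.
Most parsimonious ingroup topology: ((((Taxon 6,Taxon 3),Taxon 7),Taxon 5),Taxon 2).
Changes per character on this tree: I: 1; II: 1; III: 2; IV: 1; V: 1; VI: 1.
Total = 7.

7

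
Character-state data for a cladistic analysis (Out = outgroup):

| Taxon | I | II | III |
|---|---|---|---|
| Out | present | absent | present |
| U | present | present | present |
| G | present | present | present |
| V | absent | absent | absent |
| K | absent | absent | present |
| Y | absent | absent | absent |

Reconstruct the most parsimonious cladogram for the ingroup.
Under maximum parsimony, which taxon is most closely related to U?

Character polarity is set by the outgroup: the derived state is whichever differs from the outgroup's state, so for I, III the derived state is 'absent', and for the remaining characters it is 'present'.
I (derived state 'absent') is shared by K, V, and Y — a synapomorphy uniting that clade.
Only G and U show the derived state 'present' for II, supporting them as a clade.
III: derived state 'absent' in V and Y only — synapomorphy for {V, Y}.
Most parsimonious ingroup topology: ((G,U),(K,(Y,V))).
U and G form a cherry on this tree, so they are sister taxa.

G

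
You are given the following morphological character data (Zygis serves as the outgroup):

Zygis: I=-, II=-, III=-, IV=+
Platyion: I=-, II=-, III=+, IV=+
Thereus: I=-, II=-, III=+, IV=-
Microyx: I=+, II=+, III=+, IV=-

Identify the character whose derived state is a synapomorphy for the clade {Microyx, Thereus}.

Character polarity is set by the outgroup: the derived state is whichever differs from the outgroup's state, so for IV the derived state is '-', and for the remaining characters it is '+'.
I: derived state '+' in Microyx only — an autapomorphy, so it tells us nothing about relationships among taxa.
II: derived state '+' in Microyx only — an autapomorphy, so it tells us nothing about relationships among taxa.
III (derived state '+') is shared by all ingroup taxa — unites the whole ingroup.
IV: derived state '-' in Microyx and Thereus only — synapomorphy for {Microyx, Thereus}.
Most parsimonious ingroup topology: (Platyion,(Microyx,Thereus)).
The clade {Microyx, Thereus} is supported by IV: its derived state '-' occurs in exactly those taxa and in no other taxon (including the outgroup).

IV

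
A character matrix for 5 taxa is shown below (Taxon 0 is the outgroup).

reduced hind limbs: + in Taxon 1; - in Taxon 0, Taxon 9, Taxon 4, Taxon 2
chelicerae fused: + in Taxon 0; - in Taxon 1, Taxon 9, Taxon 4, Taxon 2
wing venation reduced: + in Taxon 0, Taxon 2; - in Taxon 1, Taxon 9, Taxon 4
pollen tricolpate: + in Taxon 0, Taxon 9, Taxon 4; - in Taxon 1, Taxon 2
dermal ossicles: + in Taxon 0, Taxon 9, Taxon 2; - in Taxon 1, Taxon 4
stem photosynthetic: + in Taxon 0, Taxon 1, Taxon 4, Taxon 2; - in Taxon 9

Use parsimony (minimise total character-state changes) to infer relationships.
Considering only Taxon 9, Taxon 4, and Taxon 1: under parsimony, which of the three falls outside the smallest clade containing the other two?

Taxon 9

Character polarity is set by the outgroup: the derived state is whichever differs from the outgroup's state, so for chelicerae fused, wing venation reduced, pollen tricolpate, dermal ossicles, stem photosynthetic the derived state is '-', and for the remaining characters it is '+'.
reduced hind limbs (derived state '+') is unique to Taxon 1 (autapomorphy; uninformative for grouping).
chelicerae fused (derived state '-') is shared by all ingroup taxa — unites the whole ingroup.
wing venation reduced: derived state '-' in Taxon 1, Taxon 4, and Taxon 9 only — synapomorphy for {Taxon 1, Taxon 4, Taxon 9}.
pollen tricolpate (state '-') occurs in Taxon 1 and Taxon 2 but conflicts with the nesting implied by the other characters — most parsimoniously interpreted as homoplasy.
dermal ossicles (derived state '-') is shared by Taxon 1 and Taxon 4 — a synapomorphy uniting that clade.
stem photosynthetic (derived state '-') is unique to Taxon 9 (autapomorphy; uninformative for grouping).
Most parsimonious ingroup topology: (((Taxon 1,Taxon 4),Taxon 9),Taxon 2).
Taxon 4 and Taxon 1 share a more recent common ancestor with each other than either does with Taxon 9, so Taxon 9 is the least closely related of the three.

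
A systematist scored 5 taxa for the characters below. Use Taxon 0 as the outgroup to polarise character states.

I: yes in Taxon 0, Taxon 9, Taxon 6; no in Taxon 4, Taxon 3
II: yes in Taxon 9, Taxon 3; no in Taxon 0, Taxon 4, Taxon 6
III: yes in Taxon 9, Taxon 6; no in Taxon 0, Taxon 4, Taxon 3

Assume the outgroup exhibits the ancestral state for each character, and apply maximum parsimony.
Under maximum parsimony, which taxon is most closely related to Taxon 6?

Character polarity is set by the outgroup: the derived state is whichever differs from the outgroup's state, so for I the derived state is 'no', and for the remaining characters it is 'yes'.
I (derived state 'no') is shared by Taxon 3 and Taxon 4 — a synapomorphy uniting that clade.
II (state 'yes') occurs in Taxon 3 and Taxon 9 but conflicts with the nesting implied by the other characters — most parsimoniously interpreted as homoplasy.
III: derived state 'yes' in Taxon 6 and Taxon 9 only — synapomorphy for {Taxon 6, Taxon 9}.
Most parsimonious ingroup topology: ((Taxon 4,Taxon 3),(Taxon 9,Taxon 6)).
Taxon 6 and Taxon 9 form a cherry on this tree, so they are sister taxa.

Taxon 9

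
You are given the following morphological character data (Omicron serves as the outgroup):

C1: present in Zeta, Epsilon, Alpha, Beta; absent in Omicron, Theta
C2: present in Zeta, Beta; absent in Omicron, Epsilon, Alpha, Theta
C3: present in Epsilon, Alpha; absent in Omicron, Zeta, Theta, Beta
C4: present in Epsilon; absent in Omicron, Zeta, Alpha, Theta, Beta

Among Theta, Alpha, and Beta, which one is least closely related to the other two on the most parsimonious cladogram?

Theta

The outgroup has state 'absent' for every character, so 'present' is the derived state throughout.
C1 (derived state 'present') is shared by Alpha, Beta, Epsilon, and Zeta — a synapomorphy uniting that clade.
C2: derived state 'present' in Beta and Zeta only — synapomorphy for {Beta, Zeta}.
C3 (derived state 'present') is shared by Alpha and Epsilon — a synapomorphy uniting that clade.
C4: derived state 'present' in Epsilon only — an autapomorphy, so it tells us nothing about relationships among taxa.
Most parsimonious ingroup topology: (((Zeta,Beta),(Epsilon,Alpha)),Theta).
Alpha and Beta share a more recent common ancestor with each other than either does with Theta, so Theta is the least closely related of the three.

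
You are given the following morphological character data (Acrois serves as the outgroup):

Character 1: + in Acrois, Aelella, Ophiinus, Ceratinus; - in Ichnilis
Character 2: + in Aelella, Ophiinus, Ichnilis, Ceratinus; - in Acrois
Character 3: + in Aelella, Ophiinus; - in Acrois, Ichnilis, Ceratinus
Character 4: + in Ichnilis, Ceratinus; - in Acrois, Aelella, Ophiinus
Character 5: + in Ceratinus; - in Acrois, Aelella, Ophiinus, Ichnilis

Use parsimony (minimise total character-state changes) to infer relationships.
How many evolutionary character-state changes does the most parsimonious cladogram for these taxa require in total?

5

Character polarity is set by the outgroup: the derived state is whichever differs from the outgroup's state, so for Character 1 the derived state is '-', and for the remaining characters it is '+'.
Character 1: derived state '-' in Ichnilis only — an autapomorphy, so it tells us nothing about relationships among taxa.
All ingroup taxa share the derived state '+' for Character 2; it defines the ingroup but does not resolve relationships within it.
Character 3: derived state '+' in Aelella and Ophiinus only — synapomorphy for {Aelella, Ophiinus}.
Only Ceratinus and Ichnilis show the derived state '+' for Character 4, supporting them as a clade.
Character 5 (derived state '+') is unique to Ceratinus (autapomorphy; uninformative for grouping).
Most parsimonious ingroup topology: ((Aelella,Ophiinus),(Ichnilis,Ceratinus)).
Changes per character on this tree: Character 1: 1; Character 2: 1; Character 3: 1; Character 4: 1; Character 5: 1.
Total = 5.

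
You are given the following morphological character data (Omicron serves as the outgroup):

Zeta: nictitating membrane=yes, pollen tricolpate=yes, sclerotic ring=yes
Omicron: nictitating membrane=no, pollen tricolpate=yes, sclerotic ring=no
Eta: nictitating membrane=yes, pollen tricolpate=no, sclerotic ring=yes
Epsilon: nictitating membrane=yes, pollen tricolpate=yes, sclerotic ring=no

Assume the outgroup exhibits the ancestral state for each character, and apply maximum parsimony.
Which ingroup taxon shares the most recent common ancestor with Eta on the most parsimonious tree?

Character polarity is set by the outgroup: the derived state is whichever differs from the outgroup's state, so for pollen tricolpate the derived state is 'no', and for the remaining characters it is 'yes'.
All ingroup taxa share the derived state 'yes' for nictitating membrane; it defines the ingroup but does not resolve relationships within it.
pollen tricolpate: derived state 'no' in Eta only — an autapomorphy, so it tells us nothing about relationships among taxa.
Only Eta and Zeta show the derived state 'yes' for sclerotic ring, supporting them as a clade.
Most parsimonious ingroup topology: ((Zeta,Eta),Epsilon).
Eta and Zeta form a cherry on this tree, so they are sister taxa.

Zeta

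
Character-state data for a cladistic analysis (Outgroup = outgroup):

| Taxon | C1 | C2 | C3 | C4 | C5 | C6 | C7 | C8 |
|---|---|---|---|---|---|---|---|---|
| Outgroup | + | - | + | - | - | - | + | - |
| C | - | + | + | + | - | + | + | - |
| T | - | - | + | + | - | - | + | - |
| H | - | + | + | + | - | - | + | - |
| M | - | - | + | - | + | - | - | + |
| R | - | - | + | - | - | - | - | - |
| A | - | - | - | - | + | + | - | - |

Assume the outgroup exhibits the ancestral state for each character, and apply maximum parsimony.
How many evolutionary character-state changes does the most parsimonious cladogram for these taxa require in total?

9

Character polarity is set by the outgroup: the derived state is whichever differs from the outgroup's state, so for C1, C3, C7 the derived state is '-', and for the remaining characters it is '+'.
All ingroup taxa share the derived state '-' for C1; it defines the ingroup but does not resolve relationships within it.
C2 (derived state '+') is shared by C and H — a synapomorphy uniting that clade.
C3: derived state '-' in A only — an autapomorphy, so it tells us nothing about relationships among taxa.
C4 (derived state '+') is shared by C, H, and T — a synapomorphy uniting that clade.
C5 (derived state '+') is shared by A and M — a synapomorphy uniting that clade.
C6 (state '+') occurs in A and C but conflicts with the nesting implied by the other characters — most parsimoniously interpreted as homoplasy.
C7 (derived state '-') is shared by A, M, and R — a synapomorphy uniting that clade.
C8: derived state '+' in M only — an autapomorphy, so it tells us nothing about relationships among taxa.
Most parsimonious ingroup topology: (((C,H),T),((M,A),R)).
Changes per character on this tree: C1: 1; C2: 1; C3: 1; C4: 1; C5: 1; C6: 2; C7: 1; C8: 1.
Total = 9.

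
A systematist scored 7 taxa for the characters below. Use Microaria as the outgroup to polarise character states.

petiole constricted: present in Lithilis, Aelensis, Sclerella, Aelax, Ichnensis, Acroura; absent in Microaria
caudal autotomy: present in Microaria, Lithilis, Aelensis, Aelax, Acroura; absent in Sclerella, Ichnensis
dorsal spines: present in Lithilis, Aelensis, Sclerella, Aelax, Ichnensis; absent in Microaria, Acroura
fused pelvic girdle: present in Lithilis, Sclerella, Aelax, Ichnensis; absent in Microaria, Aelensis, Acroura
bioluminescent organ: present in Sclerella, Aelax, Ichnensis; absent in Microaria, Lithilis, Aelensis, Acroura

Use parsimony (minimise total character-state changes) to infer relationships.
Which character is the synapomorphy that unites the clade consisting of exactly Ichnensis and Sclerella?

caudal autotomy

Character polarity is set by the outgroup: the derived state is whichever differs from the outgroup's state, so for caudal autotomy the derived state is 'absent', and for the remaining characters it is 'present'.
All ingroup taxa share the derived state 'present' for petiole constricted; it defines the ingroup but does not resolve relationships within it.
Only Ichnensis and Sclerella show the derived state 'absent' for caudal autotomy, supporting them as a clade.
Only Aelax, Aelensis, Ichnensis, Lithilis, and Sclerella show the derived state 'present' for dorsal spines, supporting them as a clade.
Only Aelax, Ichnensis, Lithilis, and Sclerella show the derived state 'present' for fused pelvic girdle, supporting them as a clade.
bioluminescent organ: derived state 'present' in Aelax, Ichnensis, and Sclerella only — synapomorphy for {Aelax, Ichnensis, Sclerella}.
Most parsimonious ingroup topology: (((Lithilis,((Sclerella,Ichnensis),Aelax)),Aelensis),Acroura).
The clade {Ichnensis, Sclerella} is supported by caudal autotomy: its derived state 'absent' occurs in exactly those taxa and in no other taxon (including the outgroup).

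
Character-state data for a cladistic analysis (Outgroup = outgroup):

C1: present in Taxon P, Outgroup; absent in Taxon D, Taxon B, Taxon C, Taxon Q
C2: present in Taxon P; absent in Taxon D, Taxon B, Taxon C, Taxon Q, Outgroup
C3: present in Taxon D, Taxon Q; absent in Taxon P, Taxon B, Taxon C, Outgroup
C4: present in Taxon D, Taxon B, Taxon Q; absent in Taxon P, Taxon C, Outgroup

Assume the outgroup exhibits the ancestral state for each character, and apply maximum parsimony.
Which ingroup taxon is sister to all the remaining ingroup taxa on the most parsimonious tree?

Taxon P

Character polarity is set by the outgroup: the derived state is whichever differs from the outgroup's state, so for C1 the derived state is 'absent', and for the remaining characters it is 'present'.
Only Taxon B, Taxon C, Taxon D, and Taxon Q show the derived state 'absent' for C1, supporting them as a clade.
C2 (derived state 'present') is unique to Taxon P (autapomorphy; uninformative for grouping).
Only Taxon D and Taxon Q show the derived state 'present' for C3, supporting them as a clade.
C4: derived state 'present' in Taxon B, Taxon D, and Taxon Q only — synapomorphy for {Taxon B, Taxon D, Taxon Q}.
Most parsimonious ingroup topology: ((((Taxon Q,Taxon D),Taxon B),Taxon C),Taxon P).
Taxon P is sister to the clade containing all other ingroup taxa, so it is the earliest-diverging (most basal) ingroup lineage.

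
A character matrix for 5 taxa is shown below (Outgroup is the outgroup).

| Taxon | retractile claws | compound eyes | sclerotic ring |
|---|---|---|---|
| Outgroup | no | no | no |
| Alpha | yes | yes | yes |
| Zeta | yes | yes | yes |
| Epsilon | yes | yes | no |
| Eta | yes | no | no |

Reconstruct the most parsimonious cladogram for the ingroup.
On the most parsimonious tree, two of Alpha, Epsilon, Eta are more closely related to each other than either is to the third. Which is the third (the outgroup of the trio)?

The outgroup has state 'no' for every character, so 'yes' is the derived state throughout.
All ingroup taxa share the derived state 'yes' for retractile claws; it defines the ingroup but does not resolve relationships within it.
compound eyes (derived state 'yes') is shared by Alpha, Epsilon, and Zeta — a synapomorphy uniting that clade.
sclerotic ring (derived state 'yes') is shared by Alpha and Zeta — a synapomorphy uniting that clade.
Most parsimonious ingroup topology: (((Alpha,Zeta),Epsilon),Eta).
Alpha and Epsilon share a more recent common ancestor with each other than either does with Eta, so Eta is the least closely related of the three.

Eta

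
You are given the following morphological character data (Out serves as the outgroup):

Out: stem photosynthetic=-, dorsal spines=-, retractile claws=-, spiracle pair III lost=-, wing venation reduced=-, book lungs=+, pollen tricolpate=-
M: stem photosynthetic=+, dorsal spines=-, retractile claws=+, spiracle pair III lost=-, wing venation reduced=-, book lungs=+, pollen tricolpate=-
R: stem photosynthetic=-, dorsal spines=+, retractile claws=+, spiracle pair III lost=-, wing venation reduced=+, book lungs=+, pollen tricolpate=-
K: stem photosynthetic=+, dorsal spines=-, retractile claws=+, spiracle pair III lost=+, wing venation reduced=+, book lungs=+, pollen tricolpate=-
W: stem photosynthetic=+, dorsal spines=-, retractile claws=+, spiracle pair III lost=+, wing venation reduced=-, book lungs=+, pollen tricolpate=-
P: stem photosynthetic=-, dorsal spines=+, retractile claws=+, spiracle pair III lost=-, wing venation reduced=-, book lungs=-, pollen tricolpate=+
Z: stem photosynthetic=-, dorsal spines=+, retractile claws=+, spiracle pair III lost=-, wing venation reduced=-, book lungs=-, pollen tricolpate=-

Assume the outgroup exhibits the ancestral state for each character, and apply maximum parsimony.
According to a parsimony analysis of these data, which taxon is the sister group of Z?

Character polarity is set by the outgroup: the derived state is whichever differs from the outgroup's state, so for book lungs the derived state is '-', and for the remaining characters it is '+'.
stem photosynthetic: derived state '+' in K, M, and W only — synapomorphy for {K, M, W}.
dorsal spines: derived state '+' in P, R, and Z only — synapomorphy for {P, R, Z}.
retractile claws (derived state '+') is shared by all ingroup taxa — unites the whole ingroup.
spiracle pair III lost (derived state '+') is shared by K and W — a synapomorphy uniting that clade.
wing venation reduced groups K and R, which is incompatible with the clades supported by the remaining characters; treating it as convergent (homoplasy) costs fewer steps than any alternative tree.
book lungs: derived state '-' in P and Z only — synapomorphy for {P, Z}.
pollen tricolpate (derived state '+') is unique to P (autapomorphy; uninformative for grouping).
Most parsimonious ingroup topology: ((M,(K,W)),(R,(P,Z))).
Z and P form a cherry on this tree, so they are sister taxa.

P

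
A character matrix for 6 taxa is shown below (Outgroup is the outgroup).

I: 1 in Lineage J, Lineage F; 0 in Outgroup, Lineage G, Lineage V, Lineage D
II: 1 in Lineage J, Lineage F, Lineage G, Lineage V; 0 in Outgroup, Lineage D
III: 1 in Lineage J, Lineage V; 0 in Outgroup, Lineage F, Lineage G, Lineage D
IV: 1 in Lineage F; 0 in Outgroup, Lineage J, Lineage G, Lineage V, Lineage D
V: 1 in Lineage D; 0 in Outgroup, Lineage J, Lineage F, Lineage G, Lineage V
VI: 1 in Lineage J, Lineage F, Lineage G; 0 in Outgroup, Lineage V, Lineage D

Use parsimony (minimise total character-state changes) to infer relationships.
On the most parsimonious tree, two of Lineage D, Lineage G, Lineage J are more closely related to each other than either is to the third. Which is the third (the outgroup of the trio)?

The outgroup has state '0' for every character, so '1' is the derived state throughout.
I: derived state '1' in Lineage F and Lineage J only — synapomorphy for {Lineage F, Lineage J}.
II (derived state '1') is shared by Lineage F, Lineage G, Lineage J, and Lineage V — a synapomorphy uniting that clade.
III (state '1') occurs in Lineage J and Lineage V but conflicts with the nesting implied by the other characters — most parsimoniously interpreted as homoplasy.
IV (derived state '1') is unique to Lineage F (autapomorphy; uninformative for grouping).
V (derived state '1') is unique to Lineage D (autapomorphy; uninformative for grouping).
VI: derived state '1' in Lineage F, Lineage G, and Lineage J only — synapomorphy for {Lineage F, Lineage G, Lineage J}.
Most parsimonious ingroup topology: ((((Lineage J,Lineage F),Lineage G),Lineage V),Lineage D).
Lineage J and Lineage G share a more recent common ancestor with each other than either does with Lineage D, so Lineage D is the least closely related of the three.

Lineage D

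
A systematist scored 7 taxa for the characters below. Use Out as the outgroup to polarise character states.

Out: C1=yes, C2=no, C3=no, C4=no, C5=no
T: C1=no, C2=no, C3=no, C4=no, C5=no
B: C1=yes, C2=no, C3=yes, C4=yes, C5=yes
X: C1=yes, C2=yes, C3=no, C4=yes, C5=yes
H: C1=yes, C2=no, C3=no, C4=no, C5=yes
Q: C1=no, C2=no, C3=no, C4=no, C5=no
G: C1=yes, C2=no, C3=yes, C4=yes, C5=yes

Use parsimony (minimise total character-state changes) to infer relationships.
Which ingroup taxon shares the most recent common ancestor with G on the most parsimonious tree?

Character polarity is set by the outgroup: the derived state is whichever differs from the outgroup's state, so for C1 the derived state is 'no', and for the remaining characters it is 'yes'.
Only Q and T show the derived state 'no' for C1, supporting them as a clade.
C2: derived state 'yes' in X only — an autapomorphy, so it tells us nothing about relationships among taxa.
C3: derived state 'yes' in B and G only — synapomorphy for {B, G}.
Only B, G, and X show the derived state 'yes' for C4, supporting them as a clade.
Only B, G, H, and X show the derived state 'yes' for C5, supporting them as a clade.
Most parsimonious ingroup topology: ((T,Q),(((B,G),X),H)).
G and B form a cherry on this tree, so they are sister taxa.

B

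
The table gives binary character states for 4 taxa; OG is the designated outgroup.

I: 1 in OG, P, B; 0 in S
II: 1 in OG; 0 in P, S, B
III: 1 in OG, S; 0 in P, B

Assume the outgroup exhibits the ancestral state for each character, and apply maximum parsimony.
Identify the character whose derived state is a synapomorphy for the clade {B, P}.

The outgroup has state '1' for every character, so '0' is the derived state throughout.
I (derived state '0') is unique to S (autapomorphy; uninformative for grouping).
II (derived state '0') is shared by all ingroup taxa — unites the whole ingroup.
Only B and P show the derived state '0' for III, supporting them as a clade.
Most parsimonious ingroup topology: ((P,B),S).
The clade {B, P} is supported by III: its derived state '0' occurs in exactly those taxa and in no other taxon (including the outgroup).

III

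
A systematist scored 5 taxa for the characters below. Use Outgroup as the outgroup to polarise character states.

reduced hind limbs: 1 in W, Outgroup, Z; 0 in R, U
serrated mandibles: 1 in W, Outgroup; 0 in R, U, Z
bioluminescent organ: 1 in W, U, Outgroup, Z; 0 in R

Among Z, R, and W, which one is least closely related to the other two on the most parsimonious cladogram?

The outgroup has state '1' for every character, so '0' is the derived state throughout.
reduced hind limbs (derived state '0') is shared by R and U — a synapomorphy uniting that clade.
serrated mandibles: derived state '0' in R, U, and Z only — synapomorphy for {R, U, Z}.
bioluminescent organ: derived state '0' in R only — an autapomorphy, so it tells us nothing about relationships among taxa.
Most parsimonious ingroup topology: ((Z,(R,U)),W).
Z and R share a more recent common ancestor with each other than either does with W, so W is the least closely related of the three.

W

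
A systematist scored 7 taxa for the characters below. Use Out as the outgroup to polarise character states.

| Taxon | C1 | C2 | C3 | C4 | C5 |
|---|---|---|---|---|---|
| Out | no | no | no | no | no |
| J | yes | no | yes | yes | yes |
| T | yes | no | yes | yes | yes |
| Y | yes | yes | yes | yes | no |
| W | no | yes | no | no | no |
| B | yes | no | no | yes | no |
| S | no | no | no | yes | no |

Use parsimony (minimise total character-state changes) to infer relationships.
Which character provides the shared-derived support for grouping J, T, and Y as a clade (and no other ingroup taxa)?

C3

The outgroup has state 'no' for every character, so 'yes' is the derived state throughout.
C1: derived state 'yes' in B, J, T, and Y only — synapomorphy for {B, J, T, Y}.
C2 (state 'yes') occurs in W and Y but conflicts with the nesting implied by the other characters — most parsimoniously interpreted as homoplasy.
C3: derived state 'yes' in J, T, and Y only — synapomorphy for {J, T, Y}.
C4 (derived state 'yes') is shared by B, J, S, T, and Y — a synapomorphy uniting that clade.
Only J and T show the derived state 'yes' for C5, supporting them as a clade.
Most parsimonious ingroup topology: (((((J,T),Y),B),S),W).
The clade {J, T, Y} is supported by C3: its derived state 'yes' occurs in exactly those taxa and in no other taxon (including the outgroup).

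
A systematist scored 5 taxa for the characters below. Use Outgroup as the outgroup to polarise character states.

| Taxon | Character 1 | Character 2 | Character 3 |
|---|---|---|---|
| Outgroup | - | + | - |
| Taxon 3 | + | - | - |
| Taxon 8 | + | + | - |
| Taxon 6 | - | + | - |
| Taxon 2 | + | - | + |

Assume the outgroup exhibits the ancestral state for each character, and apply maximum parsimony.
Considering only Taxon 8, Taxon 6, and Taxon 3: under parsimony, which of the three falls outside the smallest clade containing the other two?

Taxon 6

Character polarity is set by the outgroup: the derived state is whichever differs from the outgroup's state, so for Character 2 the derived state is '-', and for the remaining characters it is '+'.
Character 1: derived state '+' in Taxon 2, Taxon 3, and Taxon 8 only — synapomorphy for {Taxon 2, Taxon 3, Taxon 8}.
Character 2 (derived state '-') is shared by Taxon 2 and Taxon 3 — a synapomorphy uniting that clade.
Character 3 (derived state '+') is unique to Taxon 2 (autapomorphy; uninformative for grouping).
Most parsimonious ingroup topology: (((Taxon 3,Taxon 2),Taxon 8),Taxon 6).
Taxon 8 and Taxon 3 share a more recent common ancestor with each other than either does with Taxon 6, so Taxon 6 is the least closely related of the three.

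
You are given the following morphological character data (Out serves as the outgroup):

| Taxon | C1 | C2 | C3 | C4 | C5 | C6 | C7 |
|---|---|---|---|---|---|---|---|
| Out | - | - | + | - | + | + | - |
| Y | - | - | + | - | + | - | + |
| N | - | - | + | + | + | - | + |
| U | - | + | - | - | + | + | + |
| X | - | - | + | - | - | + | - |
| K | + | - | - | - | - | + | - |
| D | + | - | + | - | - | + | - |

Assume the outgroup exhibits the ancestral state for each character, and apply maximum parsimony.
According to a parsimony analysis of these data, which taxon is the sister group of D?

K

Character polarity is set by the outgroup: the derived state is whichever differs from the outgroup's state, so for C3, C5, C6 the derived state is '-', and for the remaining characters it is '+'.
Only D and K show the derived state '+' for C1, supporting them as a clade.
C2: derived state '+' in U only — an autapomorphy, so it tells us nothing about relationships among taxa.
C3 (state '-') occurs in K and U but conflicts with the nesting implied by the other characters — most parsimoniously interpreted as homoplasy.
C4: derived state '+' in N only — an autapomorphy, so it tells us nothing about relationships among taxa.
C5 (derived state '-') is shared by D, K, and X — a synapomorphy uniting that clade.
Only N and Y show the derived state '-' for C6, supporting them as a clade.
Only N, U, and Y show the derived state '+' for C7, supporting them as a clade.
Most parsimonious ingroup topology: (((Y,N),U),(X,(K,D))).
D and K form a cherry on this tree, so they are sister taxa.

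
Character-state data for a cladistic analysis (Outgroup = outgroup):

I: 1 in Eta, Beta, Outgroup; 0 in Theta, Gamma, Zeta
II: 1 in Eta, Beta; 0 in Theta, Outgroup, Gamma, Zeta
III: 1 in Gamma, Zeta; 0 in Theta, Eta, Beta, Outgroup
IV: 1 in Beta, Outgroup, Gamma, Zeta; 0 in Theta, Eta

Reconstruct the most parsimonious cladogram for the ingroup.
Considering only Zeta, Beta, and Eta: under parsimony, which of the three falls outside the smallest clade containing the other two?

Zeta

Character polarity is set by the outgroup: the derived state is whichever differs from the outgroup's state, so for I, IV the derived state is '0', and for the remaining characters it is '1'.
Only Gamma, Theta, and Zeta show the derived state '0' for I, supporting them as a clade.
II: derived state '1' in Beta and Eta only — synapomorphy for {Beta, Eta}.
III: derived state '1' in Gamma and Zeta only — synapomorphy for {Gamma, Zeta}.
IV groups Eta and Theta, which is incompatible with the clades supported by the remaining characters; treating it as convergent (homoplasy) costs fewer steps than any alternative tree.
Most parsimonious ingroup topology: ((Theta,(Zeta,Gamma)),(Eta,Beta)).
Eta and Beta share a more recent common ancestor with each other than either does with Zeta, so Zeta is the least closely related of the three.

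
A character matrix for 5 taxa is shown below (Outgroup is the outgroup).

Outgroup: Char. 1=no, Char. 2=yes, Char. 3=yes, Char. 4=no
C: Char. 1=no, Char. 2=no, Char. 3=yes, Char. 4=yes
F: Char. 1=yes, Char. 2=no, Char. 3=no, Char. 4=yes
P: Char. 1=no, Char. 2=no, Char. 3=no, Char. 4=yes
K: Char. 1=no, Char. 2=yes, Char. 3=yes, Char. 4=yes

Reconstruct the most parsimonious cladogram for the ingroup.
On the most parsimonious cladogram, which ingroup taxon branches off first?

Character polarity is set by the outgroup: the derived state is whichever differs from the outgroup's state, so for Char. 2, Char. 3 the derived state is 'no', and for the remaining characters it is 'yes'.
Char. 1 (derived state 'yes') is unique to F (autapomorphy; uninformative for grouping).
Char. 2: derived state 'no' in C, F, and P only — synapomorphy for {C, F, P}.
Char. 3 (derived state 'no') is shared by F and P — a synapomorphy uniting that clade.
All ingroup taxa share the derived state 'yes' for Char. 4; it defines the ingroup but does not resolve relationships within it.
Most parsimonious ingroup topology: ((C,(F,P)),K).
K is sister to the clade containing all other ingroup taxa, so it is the earliest-diverging (most basal) ingroup lineage.

K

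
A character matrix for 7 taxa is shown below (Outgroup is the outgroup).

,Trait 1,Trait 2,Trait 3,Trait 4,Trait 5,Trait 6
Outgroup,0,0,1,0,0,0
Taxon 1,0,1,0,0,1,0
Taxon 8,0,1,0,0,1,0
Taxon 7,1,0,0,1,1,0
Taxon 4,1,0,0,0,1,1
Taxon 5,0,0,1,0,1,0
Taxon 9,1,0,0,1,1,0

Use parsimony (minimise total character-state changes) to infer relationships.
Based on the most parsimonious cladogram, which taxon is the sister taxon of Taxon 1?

Character polarity is set by the outgroup: the derived state is whichever differs from the outgroup's state, so for Trait 3 the derived state is '0', and for the remaining characters it is '1'.
Trait 1: derived state '1' in Taxon 4, Taxon 7, and Taxon 9 only — synapomorphy for {Taxon 4, Taxon 7, Taxon 9}.
Trait 2 (derived state '1') is shared by Taxon 1 and Taxon 8 — a synapomorphy uniting that clade.
Only Taxon 1, Taxon 4, Taxon 7, Taxon 8, and Taxon 9 show the derived state '0' for Trait 3, supporting them as a clade.
Trait 4: derived state '1' in Taxon 7 and Taxon 9 only — synapomorphy for {Taxon 7, Taxon 9}.
Trait 5 (derived state '1') is shared by all ingroup taxa — unites the whole ingroup.
Trait 6 (derived state '1') is unique to Taxon 4 (autapomorphy; uninformative for grouping).
Most parsimonious ingroup topology: (((Taxon 1,Taxon 8),((Taxon 7,Taxon 9),Taxon 4)),Taxon 5).
Taxon 1 and Taxon 8 form a cherry on this tree, so they are sister taxa.

Taxon 8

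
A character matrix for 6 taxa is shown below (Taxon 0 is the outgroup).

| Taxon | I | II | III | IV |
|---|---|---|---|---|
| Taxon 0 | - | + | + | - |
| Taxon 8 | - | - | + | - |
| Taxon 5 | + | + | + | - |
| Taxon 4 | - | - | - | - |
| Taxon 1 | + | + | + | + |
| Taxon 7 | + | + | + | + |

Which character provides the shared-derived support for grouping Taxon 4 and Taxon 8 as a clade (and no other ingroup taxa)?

II

Character polarity is set by the outgroup: the derived state is whichever differs from the outgroup's state, so for II, III the derived state is '-', and for the remaining characters it is '+'.
I (derived state '+') is shared by Taxon 1, Taxon 5, and Taxon 7 — a synapomorphy uniting that clade.
II: derived state '-' in Taxon 4 and Taxon 8 only — synapomorphy for {Taxon 4, Taxon 8}.
III: derived state '-' in Taxon 4 only — an autapomorphy, so it tells us nothing about relationships among taxa.
IV: derived state '+' in Taxon 1 and Taxon 7 only — synapomorphy for {Taxon 1, Taxon 7}.
Most parsimonious ingroup topology: ((Taxon 8,Taxon 4),(Taxon 5,(Taxon 1,Taxon 7))).
The clade {Taxon 4, Taxon 8} is supported by II: its derived state '-' occurs in exactly those taxa and in no other taxon (including the outgroup).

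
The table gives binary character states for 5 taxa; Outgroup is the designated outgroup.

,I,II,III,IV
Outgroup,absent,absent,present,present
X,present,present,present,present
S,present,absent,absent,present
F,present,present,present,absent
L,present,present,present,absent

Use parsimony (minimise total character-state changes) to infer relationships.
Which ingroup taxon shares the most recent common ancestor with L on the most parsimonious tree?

F

Character polarity is set by the outgroup: the derived state is whichever differs from the outgroup's state, so for III, IV the derived state is 'absent', and for the remaining characters it is 'present'.
All ingroup taxa share the derived state 'present' for I; it defines the ingroup but does not resolve relationships within it.
II: derived state 'present' in F, L, and X only — synapomorphy for {F, L, X}.
III: derived state 'absent' in S only — an autapomorphy, so it tells us nothing about relationships among taxa.
IV: derived state 'absent' in F and L only — synapomorphy for {F, L}.
Most parsimonious ingroup topology: ((X,(F,L)),S).
L and F form a cherry on this tree, so they are sister taxa.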